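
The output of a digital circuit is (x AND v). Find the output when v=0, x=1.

Substituting: (1 AND 0)
= 0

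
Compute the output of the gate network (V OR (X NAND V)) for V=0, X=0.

Substituting: (0 OR (0 NAND 0))
= 1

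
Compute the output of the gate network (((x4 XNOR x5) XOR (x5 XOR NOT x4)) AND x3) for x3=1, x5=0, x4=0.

Substituting: (((0 XNOR 0) XOR (0 XOR NOT 0)) AND 1)
= 0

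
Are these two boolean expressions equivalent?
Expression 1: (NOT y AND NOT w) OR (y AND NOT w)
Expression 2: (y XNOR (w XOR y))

Yes, they are equivalent — the two output columns agree on all 4 assignments:
y | w | Expression 1 | Expression 2
-----------------------------------
0 | 0 | 1 | 1
0 | 1 | 0 | 0
1 | 0 | 1 | 1
1 | 1 | 0 | 0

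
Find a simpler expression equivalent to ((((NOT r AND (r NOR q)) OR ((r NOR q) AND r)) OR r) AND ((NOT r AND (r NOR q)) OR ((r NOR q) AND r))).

By absorption (E AND (E OR v) = E) then distribution ((E AND v) OR (E AND NOT v) = E):
= (r NOR q)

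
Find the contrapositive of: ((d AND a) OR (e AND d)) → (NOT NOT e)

Contrapositive: NOT e → NOT ((d AND a) OR (e AND d))
Note: A statement and its contrapositive are logically equivalent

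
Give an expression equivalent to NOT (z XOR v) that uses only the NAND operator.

(((z NAND (z NAND v)) NAND (v NAND (z NAND v))) NAND ((z NAND (z NAND v)) NAND (v NAND (z NAND v))))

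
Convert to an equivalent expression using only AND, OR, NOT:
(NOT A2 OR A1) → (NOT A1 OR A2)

NOT (NOT A2 OR A1) OR (NOT A1 OR A2)
(Implication elimination: A → B = NOT A OR B)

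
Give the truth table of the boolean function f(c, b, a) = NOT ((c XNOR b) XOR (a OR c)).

c | b | a | Output
------------------
0 | 0 | 0 | 0
0 | 0 | 1 | 1
0 | 1 | 0 | 1
0 | 1 | 1 | 0
1 | 0 | 0 | 0
1 | 0 | 1 | 0
1 | 1 | 0 | 1
1 | 1 | 1 | 1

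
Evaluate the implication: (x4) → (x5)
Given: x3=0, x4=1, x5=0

Antecedent (x4) = 1; consequent (x5) = 0.
1 → 0 = 0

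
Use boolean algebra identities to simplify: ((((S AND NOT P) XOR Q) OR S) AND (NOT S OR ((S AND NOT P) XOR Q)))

By distribution ((E OR v) AND (E OR NOT v) = E):
= ((S AND NOT P) XOR Q)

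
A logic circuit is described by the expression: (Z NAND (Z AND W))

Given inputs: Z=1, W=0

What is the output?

Substituting: (1 NAND (1 AND 0))
= 1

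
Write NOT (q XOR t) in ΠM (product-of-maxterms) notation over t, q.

ΠM(1, 2) = (t OR NOT q) AND (NOT t OR q)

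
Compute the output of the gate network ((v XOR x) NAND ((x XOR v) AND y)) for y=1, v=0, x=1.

Substituting: ((0 XOR 1) NAND ((1 XOR 0) AND 1))
= 0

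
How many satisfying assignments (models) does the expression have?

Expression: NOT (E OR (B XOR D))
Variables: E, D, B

Satisfying assignments: (0,0,0), (0,1,1)
Count: 2 out of 8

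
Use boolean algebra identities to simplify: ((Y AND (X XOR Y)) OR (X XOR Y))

By absorption (E OR (E AND v) = E):
= (X XOR Y)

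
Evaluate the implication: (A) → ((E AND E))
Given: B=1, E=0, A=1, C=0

Antecedent (A) = 1; consequent ((E AND E)) = 0.
1 → 0 = 0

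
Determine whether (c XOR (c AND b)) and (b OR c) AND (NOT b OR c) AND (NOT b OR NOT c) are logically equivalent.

Yes, they are equivalent — the two output columns agree on all 4 assignments:
b | c | Expression 1 | Expression 2
-----------------------------------
0 | 0 | 0 | 0
0 | 1 | 1 | 1
1 | 0 | 0 | 0
1 | 1 | 0 | 0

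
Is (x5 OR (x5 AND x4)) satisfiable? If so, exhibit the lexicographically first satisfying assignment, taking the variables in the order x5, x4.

x5=1, x4=0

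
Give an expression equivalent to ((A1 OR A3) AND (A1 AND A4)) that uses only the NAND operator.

((((A1 NAND A1) NAND (A3 NAND A3)) NAND ((A1 NAND A4) NAND (A1 NAND A4))) NAND (((A1 NAND A1) NAND (A3 NAND A3)) NAND ((A1 NAND A4) NAND (A1 NAND A4))))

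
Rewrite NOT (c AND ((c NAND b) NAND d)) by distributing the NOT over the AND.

NOT c OR NOT ((c NAND b) NAND d)
De Morgan's: NOT(AND of terms) = OR of negations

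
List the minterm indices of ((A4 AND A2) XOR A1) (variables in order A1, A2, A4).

Σm(3, 4, 5, 6) = (NOT A1 AND A2 AND A4) OR (A1 AND NOT A2 AND NOT A4) OR (A1 AND NOT A2 AND A4) OR (A1 AND A2 AND NOT A4)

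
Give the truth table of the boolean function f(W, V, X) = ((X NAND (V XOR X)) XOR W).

W | V | X | Output
------------------
0 | 0 | 0 | 1
0 | 0 | 1 | 0
0 | 1 | 0 | 1
0 | 1 | 1 | 1
1 | 0 | 0 | 0
1 | 0 | 1 | 1
1 | 1 | 0 | 0
1 | 1 | 1 | 0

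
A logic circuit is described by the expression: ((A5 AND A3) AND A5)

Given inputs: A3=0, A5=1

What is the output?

Substituting: ((1 AND 0) AND 1)
= 0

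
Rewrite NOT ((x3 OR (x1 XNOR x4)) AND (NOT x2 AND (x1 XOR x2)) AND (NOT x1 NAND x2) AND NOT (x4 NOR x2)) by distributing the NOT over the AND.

NOT (x3 OR (x1 XNOR x4)) OR NOT (NOT x2 AND (x1 XOR x2)) OR NOT (NOT x1 NAND x2) OR (x4 NOR x2)
De Morgan's: NOT(AND of terms) = OR of negations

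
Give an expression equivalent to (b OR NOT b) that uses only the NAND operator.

((b NAND b) NAND ((b NAND b) NAND (b NAND b)))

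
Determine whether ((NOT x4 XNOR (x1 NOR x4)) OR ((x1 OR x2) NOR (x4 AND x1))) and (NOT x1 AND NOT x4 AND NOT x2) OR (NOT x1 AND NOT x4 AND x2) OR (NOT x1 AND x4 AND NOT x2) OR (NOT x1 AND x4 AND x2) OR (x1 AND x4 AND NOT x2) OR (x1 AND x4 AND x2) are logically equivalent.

Yes, they are equivalent — the two output columns agree on all 8 assignments:
x1 | x4 | x2 | Expression 1 | Expression 2
------------------------------------------
0 | 0 | 0 | 1 | 1
0 | 0 | 1 | 1 | 1
0 | 1 | 0 | 1 | 1
0 | 1 | 1 | 1 | 1
1 | 0 | 0 | 0 | 0
1 | 0 | 1 | 0 | 0
1 | 1 | 0 | 1 | 1
1 | 1 | 1 | 1 | 1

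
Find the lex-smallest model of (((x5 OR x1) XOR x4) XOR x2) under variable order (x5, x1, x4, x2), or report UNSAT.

x5=0, x1=0, x4=0, x2=1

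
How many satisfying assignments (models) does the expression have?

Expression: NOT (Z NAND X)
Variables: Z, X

Satisfying assignments: (1,1)
Count: 1 out of 4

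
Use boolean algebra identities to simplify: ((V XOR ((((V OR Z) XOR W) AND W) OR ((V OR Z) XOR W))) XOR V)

By XOR self-cancellation ((E XOR v) XOR v = E) then absorption (E OR (E AND v) = E):
= ((V OR Z) XOR W)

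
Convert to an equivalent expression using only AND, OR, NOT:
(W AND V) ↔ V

((W AND V) AND V) OR (NOT (W AND V) AND NOT V)
(Biconditional = both true or both false)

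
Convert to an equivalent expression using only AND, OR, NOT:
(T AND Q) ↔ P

((T AND Q) AND P) OR (NOT (T AND Q) AND NOT P)
(Biconditional = both true or both false)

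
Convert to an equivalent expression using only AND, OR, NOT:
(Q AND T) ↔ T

((Q AND T) AND T) OR (NOT (Q AND T) AND NOT T)
(Biconditional = both true or both false)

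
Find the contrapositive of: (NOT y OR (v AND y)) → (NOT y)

Contrapositive: y → NOT (NOT y OR (v AND y))
Note: A statement and its contrapositive are logically equivalent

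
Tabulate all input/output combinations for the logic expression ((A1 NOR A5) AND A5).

A5 | A1 | Output
----------------
0 | 0 | 0
0 | 1 | 0
1 | 0 | 0
1 | 1 | 0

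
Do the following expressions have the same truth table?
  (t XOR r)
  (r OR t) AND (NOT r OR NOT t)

Yes, they are equivalent — the two output columns agree on all 4 assignments:
r | t | Expression 1 | Expression 2
-----------------------------------
0 | 0 | 0 | 0
0 | 1 | 1 | 1
1 | 0 | 1 | 1
1 | 1 | 0 | 0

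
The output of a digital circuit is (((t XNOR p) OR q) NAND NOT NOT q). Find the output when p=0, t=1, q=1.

Substituting: (((1 XNOR 0) OR 1) NAND NOT NOT 1)
= 0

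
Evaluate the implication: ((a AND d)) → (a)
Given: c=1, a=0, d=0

Antecedent ((a AND d)) = 0; consequent (a) = 0.
0 → 0 = 1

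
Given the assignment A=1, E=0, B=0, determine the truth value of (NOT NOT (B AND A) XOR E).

Substituting: (NOT NOT (0 AND 1) XOR 0)
= 0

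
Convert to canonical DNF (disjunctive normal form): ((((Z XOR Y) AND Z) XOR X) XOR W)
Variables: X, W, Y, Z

(NOT X AND NOT W AND NOT Y AND Z) OR (NOT X AND W AND NOT Y AND NOT Z) OR (NOT X AND W AND Y AND NOT Z) OR (NOT X AND W AND Y AND Z) OR (X AND NOT W AND NOT Y AND NOT Z) OR (X AND NOT W AND Y AND NOT Z) OR (X AND NOT W AND Y AND Z) OR (X AND W AND NOT Y AND Z)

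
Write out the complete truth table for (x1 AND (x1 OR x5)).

x5 | x1 | Output
----------------
0 | 0 | 0
0 | 1 | 1
1 | 0 | 0
1 | 1 | 1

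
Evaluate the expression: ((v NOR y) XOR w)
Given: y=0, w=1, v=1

Substituting: ((1 NOR 0) XOR 1)
= 1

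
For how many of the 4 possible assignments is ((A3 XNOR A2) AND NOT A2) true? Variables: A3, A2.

Satisfying assignments: (0,0)
Count: 1 out of 4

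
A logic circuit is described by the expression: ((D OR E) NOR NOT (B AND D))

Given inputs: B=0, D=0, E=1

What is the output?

Substituting: ((0 OR 1) NOR NOT (0 AND 0))
= 0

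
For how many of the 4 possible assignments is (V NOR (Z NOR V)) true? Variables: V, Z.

Satisfying assignments: (0,1)
Count: 1 out of 4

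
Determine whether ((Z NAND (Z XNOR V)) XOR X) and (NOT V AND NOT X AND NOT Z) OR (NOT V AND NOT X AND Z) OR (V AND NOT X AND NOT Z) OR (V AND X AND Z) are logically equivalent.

Yes, they are equivalent — the two output columns agree on all 8 assignments:
V | X | Z | Expression 1 | Expression 2
---------------------------------------
0 | 0 | 0 | 1 | 1
0 | 0 | 1 | 1 | 1
0 | 1 | 0 | 0 | 0
0 | 1 | 1 | 0 | 0
1 | 0 | 0 | 1 | 1
1 | 0 | 1 | 0 | 0
1 | 1 | 0 | 0 | 0
1 | 1 | 1 | 1 | 1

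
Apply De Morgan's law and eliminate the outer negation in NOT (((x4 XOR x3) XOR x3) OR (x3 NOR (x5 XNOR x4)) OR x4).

NOT ((x4 XOR x3) XOR x3) AND NOT (x3 NOR (x5 XNOR x4)) AND NOT x4
De Morgan's: NOT(OR of terms) = AND of negations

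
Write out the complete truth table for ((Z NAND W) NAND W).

Z | W | Output
--------------
0 | 0 | 1
0 | 1 | 0
1 | 0 | 1
1 | 1 | 1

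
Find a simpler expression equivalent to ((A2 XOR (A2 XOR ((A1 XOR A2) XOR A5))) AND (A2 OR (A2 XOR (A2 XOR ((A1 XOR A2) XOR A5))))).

By absorption (E AND (E OR v) = E) then XOR self-cancellation ((E XOR v) XOR v = E):
= ((A1 XOR A2) XOR A5)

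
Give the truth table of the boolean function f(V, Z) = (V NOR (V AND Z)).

V | Z | Output
--------------
0 | 0 | 1
0 | 1 | 1
1 | 0 | 0
1 | 1 | 0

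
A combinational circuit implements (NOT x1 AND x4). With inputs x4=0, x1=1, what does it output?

Substituting: (NOT 1 AND 0)
= 0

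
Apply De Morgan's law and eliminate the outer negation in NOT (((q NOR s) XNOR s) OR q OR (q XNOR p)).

NOT ((q NOR s) XNOR s) AND NOT q AND NOT (q XNOR p)
De Morgan's: NOT(OR of terms) = AND of negations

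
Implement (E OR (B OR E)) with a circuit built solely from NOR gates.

((E NOR ((B NOR E) NOR (B NOR E))) NOR (E NOR ((B NOR E) NOR (B NOR E))))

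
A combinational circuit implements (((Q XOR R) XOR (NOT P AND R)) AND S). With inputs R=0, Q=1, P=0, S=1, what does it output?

Substituting: (((1 XOR 0) XOR (NOT 0 AND 0)) AND 1)
= 1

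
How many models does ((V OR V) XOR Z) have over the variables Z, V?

Satisfying assignments: (0,1), (1,0)
Count: 2 out of 4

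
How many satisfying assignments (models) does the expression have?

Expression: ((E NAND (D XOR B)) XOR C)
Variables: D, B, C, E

Satisfying assignments: (0,0,0,0), (0,0,0,1), (0,1,0,0), (0,1,1,1), (1,0,0,0), (1,0,1,1), (1,1,0,0), (1,1,0,1)
Count: 8 out of 16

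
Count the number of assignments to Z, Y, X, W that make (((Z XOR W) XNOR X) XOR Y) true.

Satisfying assignments: (0,0,0,0), (0,0,1,1), (0,1,0,1), (0,1,1,0), (1,0,0,1), (1,0,1,0), (1,1,0,0), (1,1,1,1)
Count: 8 out of 16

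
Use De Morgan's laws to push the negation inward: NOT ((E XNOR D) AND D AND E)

NOT (E XNOR D) OR NOT D OR NOT E
De Morgan's: NOT(AND of terms) = OR of negations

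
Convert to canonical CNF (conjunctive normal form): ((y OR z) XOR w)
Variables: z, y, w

(z OR y OR w) AND (z OR NOT y OR NOT w) AND (NOT z OR y OR NOT w) AND (NOT z OR NOT y OR NOT w)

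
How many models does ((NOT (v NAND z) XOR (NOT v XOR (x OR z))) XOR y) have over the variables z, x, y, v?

Satisfying assignments: (0,0,0,0), (0,0,1,1), (0,1,0,1), (0,1,1,0), (1,0,1,0), (1,0,1,1), (1,1,1,0), (1,1,1,1)
Count: 8 out of 16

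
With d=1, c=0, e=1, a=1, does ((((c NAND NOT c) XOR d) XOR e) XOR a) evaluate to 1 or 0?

Substituting: ((((0 NAND NOT 0) XOR 1) XOR 1) XOR 1)
= 0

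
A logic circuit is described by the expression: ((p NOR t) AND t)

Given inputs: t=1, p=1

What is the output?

Substituting: ((1 NOR 1) AND 1)
= 0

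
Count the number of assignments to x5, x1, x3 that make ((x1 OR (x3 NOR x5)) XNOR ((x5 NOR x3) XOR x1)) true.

Satisfying assignments: (0,0,0), (0,0,1), (0,1,1), (1,0,0), (1,0,1), (1,1,0), (1,1,1)
Count: 7 out of 8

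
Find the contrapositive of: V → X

Contrapositive: NOT X → NOT V
Note: A statement and its contrapositive are logically equivalent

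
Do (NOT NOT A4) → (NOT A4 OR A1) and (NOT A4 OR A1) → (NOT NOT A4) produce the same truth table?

No, Converse is not equivalent to original (counterexample: A4=0, A1=0)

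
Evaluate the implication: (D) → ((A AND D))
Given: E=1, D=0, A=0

Antecedent (D) = 0; consequent ((A AND D)) = 0.
0 → 0 = 1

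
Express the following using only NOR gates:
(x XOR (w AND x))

((((x NOR ((w NOR w) NOR (x NOR x))) NOR (x NOR ((w NOR w) NOR (x NOR x)))) NOR ((x NOR ((w NOR w) NOR (x NOR x))) NOR (x NOR ((w NOR w) NOR (x NOR x))))) NOR ((((x NOR x) NOR (((w NOR w) NOR (x NOR x)) NOR ((w NOR w) NOR (x NOR x)))) NOR ((x NOR x) NOR (((w NOR w) NOR (x NOR x)) NOR ((w NOR w) NOR (x NOR x))))) NOR (((x NOR x) NOR (((w NOR w) NOR (x NOR x)) NOR ((w NOR w) NOR (x NOR x)))) NOR ((x NOR x) NOR (((w NOR w) NOR (x NOR x)) NOR ((w NOR w) NOR (x NOR x)))))))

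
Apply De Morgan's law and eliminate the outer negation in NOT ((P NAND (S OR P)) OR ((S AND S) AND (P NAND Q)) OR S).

NOT (P NAND (S OR P)) AND NOT ((S AND S) AND (P NAND Q)) AND NOT S
De Morgan's: NOT(OR of terms) = AND of negations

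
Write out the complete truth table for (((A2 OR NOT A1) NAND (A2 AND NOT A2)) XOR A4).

A4 | A2 | A1 | Output
---------------------
0 | 0 | 0 | 1
0 | 0 | 1 | 1
0 | 1 | 0 | 1
0 | 1 | 1 | 1
1 | 0 | 0 | 0
1 | 0 | 1 | 0
1 | 1 | 0 | 0
1 | 1 | 1 | 0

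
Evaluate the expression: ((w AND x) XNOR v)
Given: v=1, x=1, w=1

Substituting: ((1 AND 1) XNOR 1)
= 1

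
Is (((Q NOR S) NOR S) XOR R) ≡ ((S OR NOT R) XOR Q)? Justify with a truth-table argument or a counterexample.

No. Counterexample: with S=0, R=0, Q=0, Expression 1 = 0 but Expression 2 = 1.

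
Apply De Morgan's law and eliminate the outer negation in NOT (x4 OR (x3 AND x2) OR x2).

NOT x4 AND NOT (x3 AND x2) AND NOT x2
De Morgan's: NOT(OR of terms) = AND of negations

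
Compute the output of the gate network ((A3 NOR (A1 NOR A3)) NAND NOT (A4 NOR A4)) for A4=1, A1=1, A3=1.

Substituting: ((1 NOR (1 NOR 1)) NAND NOT (1 NOR 1))
= 1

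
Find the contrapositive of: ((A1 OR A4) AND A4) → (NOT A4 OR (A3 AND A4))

Contrapositive: NOT (NOT A4 OR (A3 AND A4)) → NOT ((A1 OR A4) AND A4)
Note: A statement and its contrapositive are logically equivalent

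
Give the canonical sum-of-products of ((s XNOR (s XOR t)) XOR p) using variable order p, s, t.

Σm(0, 2, 5, 7) = (NOT p AND NOT s AND NOT t) OR (NOT p AND s AND NOT t) OR (p AND NOT s AND t) OR (p AND s AND t)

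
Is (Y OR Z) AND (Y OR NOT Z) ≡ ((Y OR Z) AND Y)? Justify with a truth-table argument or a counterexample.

Yes, they are equivalent — the two output columns agree on all 4 assignments:
Y | Z | Expression 1 | Expression 2
-----------------------------------
0 | 0 | 0 | 0
0 | 1 | 0 | 0
1 | 0 | 1 | 1
1 | 1 | 1 | 1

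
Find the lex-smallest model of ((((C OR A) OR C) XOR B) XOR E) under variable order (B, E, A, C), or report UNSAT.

B=0, E=0, A=0, C=1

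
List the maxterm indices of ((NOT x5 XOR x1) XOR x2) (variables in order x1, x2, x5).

ΠM(1, 2, 4, 7) = (x1 OR x2 OR NOT x5) AND (x1 OR NOT x2 OR x5) AND (NOT x1 OR x2 OR x5) AND (NOT x1 OR NOT x2 OR NOT x5)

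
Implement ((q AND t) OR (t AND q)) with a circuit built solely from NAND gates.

((((q NAND t) NAND (q NAND t)) NAND ((q NAND t) NAND (q NAND t))) NAND (((t NAND q) NAND (t NAND q)) NAND ((t NAND q) NAND (t NAND q))))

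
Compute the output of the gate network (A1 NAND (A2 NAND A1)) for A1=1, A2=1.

Substituting: (1 NAND (1 NAND 1))
= 1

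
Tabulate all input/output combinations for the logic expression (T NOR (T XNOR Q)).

Q | T | Output
--------------
0 | 0 | 0
0 | 1 | 0
1 | 0 | 1
1 | 1 | 0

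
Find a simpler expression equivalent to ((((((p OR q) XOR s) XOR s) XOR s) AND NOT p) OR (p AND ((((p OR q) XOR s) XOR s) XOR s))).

By distribution ((E AND v) OR (E AND NOT v) = E) then XOR self-cancellation ((E XOR v) XOR v = E):
= ((p OR q) XOR s)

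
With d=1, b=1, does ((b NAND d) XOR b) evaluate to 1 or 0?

Substituting: ((1 NAND 1) XOR 1)
= 1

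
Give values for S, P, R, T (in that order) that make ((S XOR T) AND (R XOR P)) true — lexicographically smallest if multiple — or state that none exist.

S=0, P=0, R=1, T=1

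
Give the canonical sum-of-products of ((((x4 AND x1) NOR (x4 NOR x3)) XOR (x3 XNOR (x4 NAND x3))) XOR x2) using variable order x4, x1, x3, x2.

Σm(1, 3, 5, 7, 8, 10, 13, 15) = (NOT x4 AND NOT x1 AND NOT x3 AND x2) OR (NOT x4 AND NOT x1 AND x3 AND x2) OR (NOT x4 AND x1 AND NOT x3 AND x2) OR (NOT x4 AND x1 AND x3 AND x2) OR (x4 AND NOT x1 AND NOT x3 AND NOT x2) OR (x4 AND NOT x1 AND x3 AND NOT x2) OR (x4 AND x1 AND NOT x3 AND x2) OR (x4 AND x1 AND x3 AND x2)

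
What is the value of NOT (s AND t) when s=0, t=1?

Substituting: NOT (0 AND 1)
= 1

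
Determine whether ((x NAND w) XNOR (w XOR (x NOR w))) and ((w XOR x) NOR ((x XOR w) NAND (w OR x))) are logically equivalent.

No. Counterexample: with w=0, x=0, Expression 1 = 1 but Expression 2 = 0.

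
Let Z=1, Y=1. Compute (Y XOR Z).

Substituting: (1 XOR 1)
= 0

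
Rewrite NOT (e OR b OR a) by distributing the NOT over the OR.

NOT e AND NOT b AND NOT a
De Morgan's: NOT(OR of terms) = AND of negations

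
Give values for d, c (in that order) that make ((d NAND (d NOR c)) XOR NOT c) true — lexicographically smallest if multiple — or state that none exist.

d=0, c=1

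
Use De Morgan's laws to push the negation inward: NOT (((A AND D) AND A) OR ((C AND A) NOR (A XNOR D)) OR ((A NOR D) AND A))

NOT ((A AND D) AND A) AND NOT ((C AND A) NOR (A XNOR D)) AND NOT ((A NOR D) AND A)
De Morgan's: NOT(OR of terms) = AND of negations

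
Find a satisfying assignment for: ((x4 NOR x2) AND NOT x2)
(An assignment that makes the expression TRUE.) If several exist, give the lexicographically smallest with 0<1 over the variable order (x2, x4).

x2=0, x4=0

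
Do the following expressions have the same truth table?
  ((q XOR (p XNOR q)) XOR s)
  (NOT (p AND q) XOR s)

No. Counterexample: with s=0, q=0, p=1, Expression 1 = 0 but Expression 2 = 1.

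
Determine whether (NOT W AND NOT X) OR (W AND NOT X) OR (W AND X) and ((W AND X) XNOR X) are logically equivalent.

Yes, they are equivalent — the two output columns agree on all 4 assignments:
W | X | Expression 1 | Expression 2
-----------------------------------
0 | 0 | 1 | 1
0 | 1 | 0 | 0
1 | 0 | 1 | 1
1 | 1 | 1 | 1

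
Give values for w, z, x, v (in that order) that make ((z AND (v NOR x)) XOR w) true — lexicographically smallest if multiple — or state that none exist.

w=0, z=1, x=0, v=0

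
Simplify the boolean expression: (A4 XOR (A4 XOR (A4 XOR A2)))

By XOR self-cancellation ((E XOR v) XOR v = E):
= (A4 XOR A2)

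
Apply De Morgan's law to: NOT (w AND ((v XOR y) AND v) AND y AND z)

NOT w OR NOT ((v XOR y) AND v) OR NOT y OR NOT z
De Morgan's: NOT(AND of terms) = OR of negations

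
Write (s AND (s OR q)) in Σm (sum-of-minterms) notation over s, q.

Σm(2, 3) = (s AND NOT q) OR (s AND q)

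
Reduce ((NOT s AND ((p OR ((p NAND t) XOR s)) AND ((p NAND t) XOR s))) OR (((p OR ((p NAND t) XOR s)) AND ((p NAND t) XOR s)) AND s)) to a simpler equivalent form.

By distribution ((E AND v) OR (E AND NOT v) = E) then absorption (E AND (E OR v) = E):
= ((p NAND t) XOR s)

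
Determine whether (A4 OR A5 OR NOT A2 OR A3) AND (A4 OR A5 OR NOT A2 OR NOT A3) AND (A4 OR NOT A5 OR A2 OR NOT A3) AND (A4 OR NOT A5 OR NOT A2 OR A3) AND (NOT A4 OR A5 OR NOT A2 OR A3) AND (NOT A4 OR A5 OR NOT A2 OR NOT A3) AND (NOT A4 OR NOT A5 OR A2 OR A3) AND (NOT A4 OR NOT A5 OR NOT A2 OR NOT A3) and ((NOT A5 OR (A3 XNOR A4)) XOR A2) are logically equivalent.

Yes, they are equivalent — the two output columns agree on all 16 assignments:
A4 | A5 | A2 | A3 | Expression 1 | Expression 2
-----------------------------------------------
0 | 0 | 0 | 0 | 1 | 1
0 | 0 | 0 | 1 | 1 | 1
0 | 0 | 1 | 0 | 0 | 0
0 | 0 | 1 | 1 | 0 | 0
0 | 1 | 0 | 0 | 1 | 1
0 | 1 | 0 | 1 | 0 | 0
0 | 1 | 1 | 0 | 0 | 0
0 | 1 | 1 | 1 | 1 | 1
1 | 0 | 0 | 0 | 1 | 1
1 | 0 | 0 | 1 | 1 | 1
1 | 0 | 1 | 0 | 0 | 0
1 | 0 | 1 | 1 | 0 | 0
1 | 1 | 0 | 0 | 0 | 0
1 | 1 | 0 | 1 | 1 | 1
1 | 1 | 1 | 0 | 1 | 1
1 | 1 | 1 | 1 | 0 | 0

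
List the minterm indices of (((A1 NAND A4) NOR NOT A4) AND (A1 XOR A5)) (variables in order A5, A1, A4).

Σm(3) = (NOT A5 AND A1 AND A4)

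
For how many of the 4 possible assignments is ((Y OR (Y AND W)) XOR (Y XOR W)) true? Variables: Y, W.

Satisfying assignments: (0,1), (1,1)
Count: 2 out of 4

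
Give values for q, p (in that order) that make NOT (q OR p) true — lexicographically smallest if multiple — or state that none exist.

q=0, p=0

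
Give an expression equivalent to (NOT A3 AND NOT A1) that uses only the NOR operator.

(((A3 NOR A3) NOR (A3 NOR A3)) NOR ((A1 NOR A1) NOR (A1 NOR A1)))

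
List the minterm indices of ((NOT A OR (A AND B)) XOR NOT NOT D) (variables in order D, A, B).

Σm(0, 1, 3, 6) = (NOT D AND NOT A AND NOT B) OR (NOT D AND NOT A AND B) OR (NOT D AND A AND B) OR (D AND A AND NOT B)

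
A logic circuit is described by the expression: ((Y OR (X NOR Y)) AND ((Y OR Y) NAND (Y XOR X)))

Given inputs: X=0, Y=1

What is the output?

Substituting: ((1 OR (0 NOR 1)) AND ((1 OR 1) NAND (1 XOR 0)))
= 0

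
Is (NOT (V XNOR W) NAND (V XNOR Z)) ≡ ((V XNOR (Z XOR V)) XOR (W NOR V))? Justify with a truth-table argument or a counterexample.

No. Counterexample: with V=0, W=0, Z=0, Expression 1 = 1 but Expression 2 = 0.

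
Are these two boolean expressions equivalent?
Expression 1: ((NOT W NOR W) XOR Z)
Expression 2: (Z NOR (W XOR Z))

No. Counterexample: with W=0, Z=0, Expression 1 = 0 but Expression 2 = 1.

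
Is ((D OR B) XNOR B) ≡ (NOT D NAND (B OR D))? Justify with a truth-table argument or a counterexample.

No. Counterexample: with B=0, D=1, Expression 1 = 0 but Expression 2 = 1.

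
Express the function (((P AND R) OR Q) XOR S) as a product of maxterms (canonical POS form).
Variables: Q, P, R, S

ΠM(0, 2, 4, 7, 9, 11, 13, 15) = (Q OR P OR R OR S) AND (Q OR P OR NOT R OR S) AND (Q OR NOT P OR R OR S) AND (Q OR NOT P OR NOT R OR NOT S) AND (NOT Q OR P OR R OR NOT S) AND (NOT Q OR P OR NOT R OR NOT S) AND (NOT Q OR NOT P OR R OR NOT S) AND (NOT Q OR NOT P OR NOT R OR NOT S)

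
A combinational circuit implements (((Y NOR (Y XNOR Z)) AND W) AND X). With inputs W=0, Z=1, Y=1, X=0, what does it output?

Substituting: (((1 NOR (1 XNOR 1)) AND 0) AND 0)
= 0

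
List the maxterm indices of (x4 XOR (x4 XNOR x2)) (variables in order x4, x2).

ΠM(1, 3) = (x4 OR NOT x2) AND (NOT x4 OR NOT x2)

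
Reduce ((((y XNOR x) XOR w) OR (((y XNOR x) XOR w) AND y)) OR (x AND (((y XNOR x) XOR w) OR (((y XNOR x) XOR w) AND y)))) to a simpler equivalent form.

By absorption (E OR (E AND v) = E) then absorption (E OR (E AND v) = E):
= ((y XNOR x) XOR w)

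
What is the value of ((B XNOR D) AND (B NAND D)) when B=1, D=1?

Substituting: ((1 XNOR 1) AND (1 NAND 1))
= 0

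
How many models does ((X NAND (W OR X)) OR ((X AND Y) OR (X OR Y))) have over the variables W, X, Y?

Satisfying assignments: (0,0,0), (0,0,1), (0,1,0), (0,1,1), (1,0,0), (1,0,1), (1,1,0), (1,1,1)
Count: 8 out of 8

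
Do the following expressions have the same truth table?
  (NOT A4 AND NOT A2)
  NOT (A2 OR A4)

Yes, they are equivalent — the two output columns agree on all 4 assignments:
A4 | A2 | Expression 1 | Expression 2
-------------------------------------
0 | 0 | 1 | 1
0 | 1 | 0 | 0
1 | 0 | 0 | 0
1 | 1 | 0 | 0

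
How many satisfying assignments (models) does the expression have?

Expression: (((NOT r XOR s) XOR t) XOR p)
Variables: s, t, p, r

Satisfying assignments: (0,0,0,0), (0,0,1,1), (0,1,0,1), (0,1,1,0), (1,0,0,1), (1,0,1,0), (1,1,0,0), (1,1,1,1)
Count: 8 out of 16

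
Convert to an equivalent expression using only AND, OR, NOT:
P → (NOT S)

NOT P OR (NOT S)
(Implication elimination: A → B = NOT A OR B)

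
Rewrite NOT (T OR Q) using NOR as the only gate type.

(((T NOR Q) NOR (T NOR Q)) NOR ((T NOR Q) NOR (T NOR Q)))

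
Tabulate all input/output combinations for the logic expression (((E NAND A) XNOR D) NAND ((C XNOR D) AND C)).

E | C | D | A | Output
----------------------
0 | 0 | 0 | 0 | 1
0 | 0 | 0 | 1 | 1
0 | 0 | 1 | 0 | 1
0 | 0 | 1 | 1 | 1
0 | 1 | 0 | 0 | 1
0 | 1 | 0 | 1 | 1
0 | 1 | 1 | 0 | 0
0 | 1 | 1 | 1 | 0
1 | 0 | 0 | 0 | 1
1 | 0 | 0 | 1 | 1
1 | 0 | 1 | 0 | 1
1 | 0 | 1 | 1 | 1
1 | 1 | 0 | 0 | 1
1 | 1 | 0 | 1 | 1
1 | 1 | 1 | 0 | 0
1 | 1 | 1 | 1 | 1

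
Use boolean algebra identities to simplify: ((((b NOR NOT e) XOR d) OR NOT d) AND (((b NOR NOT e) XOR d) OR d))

By distribution ((E OR v) AND (E OR NOT v) = E):
= ((b NOR NOT e) XOR d)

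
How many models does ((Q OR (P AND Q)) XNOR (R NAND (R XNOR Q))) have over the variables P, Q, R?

Satisfying assignments: (0,1,0), (1,1,0)
Count: 2 out of 8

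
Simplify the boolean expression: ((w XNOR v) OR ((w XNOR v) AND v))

By absorption (E OR (E AND v) = E):
= (w XNOR v)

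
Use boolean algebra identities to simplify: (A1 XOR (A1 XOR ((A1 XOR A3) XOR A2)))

By XOR self-cancellation ((E XOR v) XOR v = E):
= ((A1 XOR A3) XOR A2)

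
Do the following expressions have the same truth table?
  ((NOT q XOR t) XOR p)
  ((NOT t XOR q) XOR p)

Yes, they are equivalent — the two output columns agree on all 8 assignments:
t | q | p | Expression 1 | Expression 2
---------------------------------------
0 | 0 | 0 | 1 | 1
0 | 0 | 1 | 0 | 0
0 | 1 | 0 | 0 | 0
0 | 1 | 1 | 1 | 1
1 | 0 | 0 | 0 | 0
1 | 0 | 1 | 1 | 1
1 | 1 | 0 | 1 | 1
1 | 1 | 1 | 0 | 0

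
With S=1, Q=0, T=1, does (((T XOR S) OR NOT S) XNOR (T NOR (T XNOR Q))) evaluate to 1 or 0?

Substituting: (((1 XOR 1) OR NOT 1) XNOR (1 NOR (1 XNOR 0)))
= 1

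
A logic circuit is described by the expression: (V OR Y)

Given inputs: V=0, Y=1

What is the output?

Substituting: (0 OR 1)
= 1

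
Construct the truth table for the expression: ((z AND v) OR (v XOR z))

z | v | Output
--------------
0 | 0 | 0
0 | 1 | 1
1 | 0 | 1
1 | 1 | 1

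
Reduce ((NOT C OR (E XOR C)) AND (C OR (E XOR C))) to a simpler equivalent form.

By distribution ((E OR v) AND (E OR NOT v) = E):
= (E XOR C)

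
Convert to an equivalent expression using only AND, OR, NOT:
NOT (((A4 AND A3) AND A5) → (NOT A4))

((A4 AND A3) AND A5) AND A4
(Negated implication: NOT(A → B) = A AND NOT B)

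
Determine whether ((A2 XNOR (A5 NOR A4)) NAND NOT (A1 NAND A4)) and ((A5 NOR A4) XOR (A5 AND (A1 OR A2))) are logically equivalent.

No. Counterexample: with A5=0, A4=1, A2=0, A1=0, Expression 1 = 1 but Expression 2 = 0.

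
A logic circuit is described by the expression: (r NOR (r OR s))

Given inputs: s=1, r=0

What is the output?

Substituting: (0 NOR (0 OR 1))
= 0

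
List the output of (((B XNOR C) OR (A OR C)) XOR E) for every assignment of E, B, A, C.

E | B | A | C | Output
----------------------
0 | 0 | 0 | 0 | 1
0 | 0 | 0 | 1 | 1
0 | 0 | 1 | 0 | 1
0 | 0 | 1 | 1 | 1
0 | 1 | 0 | 0 | 0
0 | 1 | 0 | 1 | 1
0 | 1 | 1 | 0 | 1
0 | 1 | 1 | 1 | 1
1 | 0 | 0 | 0 | 0
1 | 0 | 0 | 1 | 0
1 | 0 | 1 | 0 | 0
1 | 0 | 1 | 1 | 0
1 | 1 | 0 | 0 | 1
1 | 1 | 0 | 1 | 0
1 | 1 | 1 | 0 | 0
1 | 1 | 1 | 1 | 0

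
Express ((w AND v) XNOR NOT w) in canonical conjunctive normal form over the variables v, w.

(v OR w) AND (NOT v OR w) AND (NOT v OR NOT w)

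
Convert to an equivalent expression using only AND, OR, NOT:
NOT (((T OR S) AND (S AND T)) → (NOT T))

((T OR S) AND (S AND T)) AND T
(Negated implication: NOT(A → B) = A AND NOT B)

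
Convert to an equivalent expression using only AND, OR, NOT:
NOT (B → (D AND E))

B AND NOT (D AND E)
(Negated implication: NOT(A → B) = A AND NOT B)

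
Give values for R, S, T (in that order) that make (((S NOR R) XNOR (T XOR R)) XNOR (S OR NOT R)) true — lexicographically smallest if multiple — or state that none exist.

R=0, S=0, T=1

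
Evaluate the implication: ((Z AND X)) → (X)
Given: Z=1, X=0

Antecedent ((Z AND X)) = 0; consequent (X) = 0.
0 → 0 = 1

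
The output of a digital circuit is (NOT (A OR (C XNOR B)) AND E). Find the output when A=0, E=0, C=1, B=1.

Substituting: (NOT (0 OR (1 XNOR 1)) AND 0)
= 0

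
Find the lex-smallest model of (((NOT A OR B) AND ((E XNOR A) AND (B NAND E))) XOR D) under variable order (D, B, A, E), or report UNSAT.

D=0, B=0, A=0, E=0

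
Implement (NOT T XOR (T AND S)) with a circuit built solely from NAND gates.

(((T NAND T) NAND ((T NAND T) NAND ((T NAND S) NAND (T NAND S)))) NAND (((T NAND S) NAND (T NAND S)) NAND ((T NAND T) NAND ((T NAND S) NAND (T NAND S)))))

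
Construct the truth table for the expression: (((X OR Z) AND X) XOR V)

V | X | Z | Output
------------------
0 | 0 | 0 | 0
0 | 0 | 1 | 0
0 | 1 | 0 | 1
0 | 1 | 1 | 1
1 | 0 | 0 | 1
1 | 0 | 1 | 1
1 | 1 | 0 | 0
1 | 1 | 1 | 0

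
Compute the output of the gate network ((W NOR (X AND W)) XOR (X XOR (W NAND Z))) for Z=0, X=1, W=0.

Substituting: ((0 NOR (1 AND 0)) XOR (1 XOR (0 NAND 0)))
= 1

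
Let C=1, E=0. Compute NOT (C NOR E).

Substituting: NOT (1 NOR 0)
= 1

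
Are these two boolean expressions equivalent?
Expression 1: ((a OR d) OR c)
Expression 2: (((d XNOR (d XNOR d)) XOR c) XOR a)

No. Counterexample: with c=0, a=1, d=1, Expression 1 = 1 but Expression 2 = 0.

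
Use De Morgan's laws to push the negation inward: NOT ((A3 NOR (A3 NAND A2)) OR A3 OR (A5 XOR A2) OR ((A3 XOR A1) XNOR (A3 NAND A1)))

NOT (A3 NOR (A3 NAND A2)) AND NOT A3 AND NOT (A5 XOR A2) AND NOT ((A3 XOR A1) XNOR (A3 NAND A1))
De Morgan's: NOT(OR of terms) = AND of negations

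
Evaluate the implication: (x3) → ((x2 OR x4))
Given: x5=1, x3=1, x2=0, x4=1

Antecedent (x3) = 1; consequent ((x2 OR x4)) = 1.
1 → 1 = 1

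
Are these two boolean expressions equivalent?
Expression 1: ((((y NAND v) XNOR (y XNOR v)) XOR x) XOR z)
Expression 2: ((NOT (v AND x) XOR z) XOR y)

No. Counterexample: with x=0, z=0, v=1, y=0, Expression 1 = 0 but Expression 2 = 1.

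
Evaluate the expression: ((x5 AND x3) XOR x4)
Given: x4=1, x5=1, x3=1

Substituting: ((1 AND 1) XOR 1)
= 0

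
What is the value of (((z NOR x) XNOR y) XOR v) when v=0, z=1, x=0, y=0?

Substituting: (((1 NOR 0) XNOR 0) XOR 0)
= 1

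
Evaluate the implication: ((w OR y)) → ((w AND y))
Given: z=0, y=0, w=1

Antecedent ((w OR y)) = 1; consequent ((w AND y)) = 0.
1 → 0 = 0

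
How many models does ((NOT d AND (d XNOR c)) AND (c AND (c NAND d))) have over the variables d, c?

No assignment satisfies the expression.
Count: 0 out of 4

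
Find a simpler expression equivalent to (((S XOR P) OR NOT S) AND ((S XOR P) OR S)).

By distribution ((E OR v) AND (E OR NOT v) = E):
= (S XOR P)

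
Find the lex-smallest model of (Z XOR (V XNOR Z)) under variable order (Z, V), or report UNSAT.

Z=0, V=0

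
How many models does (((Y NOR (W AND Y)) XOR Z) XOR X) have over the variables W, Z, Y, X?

Satisfying assignments: (0,0,0,0), (0,0,1,1), (0,1,0,1), (0,1,1,0), (1,0,0,0), (1,0,1,1), (1,1,0,1), (1,1,1,0)
Count: 8 out of 16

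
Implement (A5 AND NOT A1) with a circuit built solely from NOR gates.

((A5 NOR A5) NOR ((A1 NOR A1) NOR (A1 NOR A1)))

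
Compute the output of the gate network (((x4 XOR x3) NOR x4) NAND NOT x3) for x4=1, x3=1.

Substituting: (((1 XOR 1) NOR 1) NAND NOT 1)
= 1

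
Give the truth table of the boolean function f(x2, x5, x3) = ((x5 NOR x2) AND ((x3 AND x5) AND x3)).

x2 | x5 | x3 | Output
---------------------
0 | 0 | 0 | 0
0 | 0 | 1 | 0
0 | 1 | 0 | 0
0 | 1 | 1 | 0
1 | 0 | 0 | 0
1 | 0 | 1 | 0
1 | 1 | 0 | 0
1 | 1 | 1 | 0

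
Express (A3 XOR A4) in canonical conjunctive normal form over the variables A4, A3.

(A4 OR A3) AND (NOT A4 OR NOT A3)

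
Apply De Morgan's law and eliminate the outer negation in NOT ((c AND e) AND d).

NOT (c AND e) OR NOT d
De Morgan's: NOT(AND of terms) = OR of negations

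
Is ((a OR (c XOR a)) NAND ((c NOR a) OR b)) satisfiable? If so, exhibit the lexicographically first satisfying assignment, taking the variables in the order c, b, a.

c=0, b=0, a=0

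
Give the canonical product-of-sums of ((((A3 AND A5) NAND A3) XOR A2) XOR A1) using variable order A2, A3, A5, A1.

ΠM(1, 3, 5, 6, 8, 10, 12, 15) = (A2 OR A3 OR A5 OR NOT A1) AND (A2 OR A3 OR NOT A5 OR NOT A1) AND (A2 OR NOT A3 OR A5 OR NOT A1) AND (A2 OR NOT A3 OR NOT A5 OR A1) AND (NOT A2 OR A3 OR A5 OR A1) AND (NOT A2 OR A3 OR NOT A5 OR A1) AND (NOT A2 OR NOT A3 OR A5 OR A1) AND (NOT A2 OR NOT A3 OR NOT A5 OR NOT A1)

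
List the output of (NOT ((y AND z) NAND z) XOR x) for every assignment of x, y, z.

x | y | z | Output
------------------
0 | 0 | 0 | 0
0 | 0 | 1 | 0
0 | 1 | 0 | 0
0 | 1 | 1 | 1
1 | 0 | 0 | 1
1 | 0 | 1 | 1
1 | 1 | 0 | 1
1 | 1 | 1 | 0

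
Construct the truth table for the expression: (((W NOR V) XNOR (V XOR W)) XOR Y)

V | W | Y | Output
------------------
0 | 0 | 0 | 0
0 | 0 | 1 | 1
0 | 1 | 0 | 0
0 | 1 | 1 | 1
1 | 0 | 0 | 0
1 | 0 | 1 | 1
1 | 1 | 0 | 1
1 | 1 | 1 | 0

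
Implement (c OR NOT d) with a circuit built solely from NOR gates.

((c NOR (d NOR d)) NOR (c NOR (d NOR d)))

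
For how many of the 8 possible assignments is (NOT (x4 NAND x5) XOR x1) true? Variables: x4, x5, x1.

Satisfying assignments: (0,0,1), (0,1,1), (1,0,1), (1,1,0)
Count: 4 out of 8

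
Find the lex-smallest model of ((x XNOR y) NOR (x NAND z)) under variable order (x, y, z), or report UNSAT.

x=1, y=0, z=1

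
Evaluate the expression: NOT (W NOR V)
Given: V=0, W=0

Substituting: NOT (0 NOR 0)
= 0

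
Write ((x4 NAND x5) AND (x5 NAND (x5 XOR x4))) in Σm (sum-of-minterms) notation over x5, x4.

Σm(0, 1) = (NOT x5 AND NOT x4) OR (NOT x5 AND x4)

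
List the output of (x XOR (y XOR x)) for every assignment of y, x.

y | x | Output
--------------
0 | 0 | 0
0 | 1 | 0
1 | 0 | 1
1 | 1 | 1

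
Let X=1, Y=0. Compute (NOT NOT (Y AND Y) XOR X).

Substituting: (NOT NOT (0 AND 0) XOR 1)
= 1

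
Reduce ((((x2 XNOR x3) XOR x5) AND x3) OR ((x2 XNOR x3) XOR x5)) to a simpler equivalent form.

By absorption (E OR (E AND v) = E):
= ((x2 XNOR x3) XOR x5)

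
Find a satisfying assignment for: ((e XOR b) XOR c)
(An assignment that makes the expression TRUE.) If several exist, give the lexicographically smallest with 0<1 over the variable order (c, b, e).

c=0, b=0, e=1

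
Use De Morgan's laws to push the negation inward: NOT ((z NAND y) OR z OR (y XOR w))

NOT (z NAND y) AND NOT z AND NOT (y XOR w)
De Morgan's: NOT(OR of terms) = AND of negations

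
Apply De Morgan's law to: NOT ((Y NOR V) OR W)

NOT (Y NOR V) AND NOT W
De Morgan's: NOT(OR of terms) = AND of negations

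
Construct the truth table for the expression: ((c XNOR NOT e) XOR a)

c | a | e | Output
------------------
0 | 0 | 0 | 0
0 | 0 | 1 | 1
0 | 1 | 0 | 1
0 | 1 | 1 | 0
1 | 0 | 0 | 1
1 | 0 | 1 | 0
1 | 1 | 0 | 0
1 | 1 | 1 | 1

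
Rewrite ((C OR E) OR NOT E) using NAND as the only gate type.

((((C NAND C) NAND (E NAND E)) NAND ((C NAND C) NAND (E NAND E))) NAND ((E NAND E) NAND (E NAND E)))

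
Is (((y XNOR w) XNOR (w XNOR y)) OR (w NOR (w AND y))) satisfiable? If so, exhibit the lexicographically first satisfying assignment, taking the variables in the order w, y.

w=0, y=0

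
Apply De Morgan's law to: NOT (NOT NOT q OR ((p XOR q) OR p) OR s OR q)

NOT q AND NOT ((p XOR q) OR p) AND NOT s AND NOT q
De Morgan's: NOT(OR of terms) = AND of negations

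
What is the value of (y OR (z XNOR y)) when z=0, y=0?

Substituting: (0 OR (0 XNOR 0))
= 1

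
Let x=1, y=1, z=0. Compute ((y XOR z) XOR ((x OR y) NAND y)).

Substituting: ((1 XOR 0) XOR ((1 OR 1) NAND 1))
= 1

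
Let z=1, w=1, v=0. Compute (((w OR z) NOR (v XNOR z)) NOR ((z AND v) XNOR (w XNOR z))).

Substituting: (((1 OR 1) NOR (0 XNOR 1)) NOR ((1 AND 0) XNOR (1 XNOR 1)))
= 1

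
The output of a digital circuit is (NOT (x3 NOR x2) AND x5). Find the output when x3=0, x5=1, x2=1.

Substituting: (NOT (0 NOR 1) AND 1)
= 1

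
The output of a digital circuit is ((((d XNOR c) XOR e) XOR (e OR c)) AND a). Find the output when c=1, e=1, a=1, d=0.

Substituting: ((((0 XNOR 1) XOR 1) XOR (1 OR 1)) AND 1)
= 0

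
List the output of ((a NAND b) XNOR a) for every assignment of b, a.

b | a | Output
--------------
0 | 0 | 0
0 | 1 | 1
1 | 0 | 0
1 | 1 | 0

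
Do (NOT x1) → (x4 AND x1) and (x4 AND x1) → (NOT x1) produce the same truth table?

No, Converse is not equivalent to original (counterexample: x1=0, x4=0)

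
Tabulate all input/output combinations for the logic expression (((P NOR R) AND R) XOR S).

P | R | S | Output
------------------
0 | 0 | 0 | 0
0 | 0 | 1 | 1
0 | 1 | 0 | 0
0 | 1 | 1 | 1
1 | 0 | 0 | 0
1 | 0 | 1 | 1
1 | 1 | 0 | 0
1 | 1 | 1 | 1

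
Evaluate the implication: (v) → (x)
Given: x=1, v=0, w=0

Antecedent (v) = 0; consequent (x) = 1.
0 → 1 = 1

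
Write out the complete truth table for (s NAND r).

s | r | Output
--------------
0 | 0 | 1
0 | 1 | 1
1 | 0 | 1
1 | 1 | 0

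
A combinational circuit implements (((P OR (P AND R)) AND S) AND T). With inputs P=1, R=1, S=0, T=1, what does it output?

Substituting: (((1 OR (1 AND 1)) AND 0) AND 1)
= 0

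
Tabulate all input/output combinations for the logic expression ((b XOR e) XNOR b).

e | b | Output
--------------
0 | 0 | 1
0 | 1 | 1
1 | 0 | 0
1 | 1 | 0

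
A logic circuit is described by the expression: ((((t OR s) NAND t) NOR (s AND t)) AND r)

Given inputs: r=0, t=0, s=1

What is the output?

Substituting: ((((0 OR 1) NAND 0) NOR (1 AND 0)) AND 0)
= 0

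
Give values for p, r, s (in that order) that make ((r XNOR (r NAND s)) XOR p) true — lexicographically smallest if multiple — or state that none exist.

p=0, r=1, s=0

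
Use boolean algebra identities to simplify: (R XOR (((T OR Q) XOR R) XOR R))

By XOR self-cancellation ((E XOR v) XOR v = E):
= ((T OR Q) XOR R)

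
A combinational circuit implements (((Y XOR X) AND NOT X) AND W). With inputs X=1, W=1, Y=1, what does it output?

Substituting: (((1 XOR 1) AND NOT 1) AND 1)
= 0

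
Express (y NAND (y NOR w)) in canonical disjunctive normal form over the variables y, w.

(NOT y AND NOT w) OR (NOT y AND w) OR (y AND NOT w) OR (y AND w)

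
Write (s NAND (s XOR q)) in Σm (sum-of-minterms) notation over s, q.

Σm(0, 1, 3) = (NOT s AND NOT q) OR (NOT s AND q) OR (s AND q)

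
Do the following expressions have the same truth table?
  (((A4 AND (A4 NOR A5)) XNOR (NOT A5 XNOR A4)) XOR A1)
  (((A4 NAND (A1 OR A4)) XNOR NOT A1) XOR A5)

Yes, they are equivalent — the two output columns agree on all 8 assignments:
A1 | A4 | A5 | Expression 1 | Expression 2
------------------------------------------
0 | 0 | 0 | 1 | 1
0 | 0 | 1 | 0 | 0
0 | 1 | 0 | 0 | 0
0 | 1 | 1 | 1 | 1
1 | 0 | 0 | 0 | 0
1 | 0 | 1 | 1 | 1
1 | 1 | 0 | 1 | 1
1 | 1 | 1 | 0 | 0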